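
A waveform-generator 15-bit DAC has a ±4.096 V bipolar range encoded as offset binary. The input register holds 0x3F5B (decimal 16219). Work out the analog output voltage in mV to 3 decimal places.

LSB = 8.192 V / 2^15 = 250.00 µV.
Code 0x3F5B = 16219 decimal.
V_out = (−4.096) + 16219 × 0.00025 V = -0.04125 V.
= -41.250 mV.

-41.250 mV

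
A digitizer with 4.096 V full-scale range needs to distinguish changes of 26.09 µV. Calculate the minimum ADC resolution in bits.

18 bits

Number of steps required ≥ 4.096 V / 26.09 µV = 156995.02.
Need 2^N ≥ 156995.02; 2^17 = 131072, 2^18 = 262144.
Minimum N = 18.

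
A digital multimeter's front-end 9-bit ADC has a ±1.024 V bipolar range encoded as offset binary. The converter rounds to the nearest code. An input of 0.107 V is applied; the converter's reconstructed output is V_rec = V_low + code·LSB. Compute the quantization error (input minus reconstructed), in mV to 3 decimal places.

Step size: 2.048 V ÷ 2^9 = 4.000 mV.
(0.107 − (−1.024))/0.004 = 282.7500; round gives code 283.
Reconstructed: 0.108 V.
Error = 0.107 − 0.108 = -0.001 V = -1.000 mV.

-1.000 mV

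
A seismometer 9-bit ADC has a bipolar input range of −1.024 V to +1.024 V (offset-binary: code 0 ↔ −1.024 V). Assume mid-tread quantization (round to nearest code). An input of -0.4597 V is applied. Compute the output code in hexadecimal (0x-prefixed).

Full-scale span = 2.048 V; LSB = 2.048/2^9 = 4.000 mV.
(V_in − V_low)/LSB = (-0.4597 − (−1.024)) / 0.004 = 141.075.
Round → code 141.
In hexadecimal (0x-prefixed): 0x8D.

code 0x8D (decimal 141)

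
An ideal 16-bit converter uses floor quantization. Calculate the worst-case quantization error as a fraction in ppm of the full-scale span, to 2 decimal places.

15.26 ppm

Truncating → worst-case error = 1 LSB = V_FS/2^16, so 1e+06/65536 = 15.2588 ppm of full scale.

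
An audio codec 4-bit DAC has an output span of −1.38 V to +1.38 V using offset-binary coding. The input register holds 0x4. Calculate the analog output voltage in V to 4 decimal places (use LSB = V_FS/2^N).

LSB = 2.76 V / 2^4 = 172.500 mV.
Code 0x4 = 4 decimal.
V_out = (−1.38) + 4 × 0.1725 V = -0.69 V.

-0.6900 V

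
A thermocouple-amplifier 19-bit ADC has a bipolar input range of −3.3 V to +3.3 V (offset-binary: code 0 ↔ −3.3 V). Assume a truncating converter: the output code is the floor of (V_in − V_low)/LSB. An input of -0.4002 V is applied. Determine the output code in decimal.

code 230353

Full-scale span = 6.6 V; LSB = 6.6/2^19 = 12.59 µV.
Input sits at 230353.082 steps above V_low.
So the output code is 230353.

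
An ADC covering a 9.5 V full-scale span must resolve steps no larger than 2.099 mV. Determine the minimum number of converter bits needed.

13 bits

Number of steps required ≥ 9.5 V / 2.099 mV = 4525.96.
Need 2^N ≥ 4525.96; 2^12 = 4096, 2^13 = 8192.
Minimum N = 13.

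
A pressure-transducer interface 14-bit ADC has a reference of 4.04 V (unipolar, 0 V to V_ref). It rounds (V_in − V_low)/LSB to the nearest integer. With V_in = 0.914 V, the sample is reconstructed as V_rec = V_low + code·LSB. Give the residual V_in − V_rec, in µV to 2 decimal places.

Step size: 4.04 V ÷ 2^14 = 246.58 µV.
Scaled input = 3706.6772 LSBs, so code = 3707.
Reconstructed: 0.91407959 V.
Difference: -7.95898e-05 V → -79.59 µV.

-79.59 µV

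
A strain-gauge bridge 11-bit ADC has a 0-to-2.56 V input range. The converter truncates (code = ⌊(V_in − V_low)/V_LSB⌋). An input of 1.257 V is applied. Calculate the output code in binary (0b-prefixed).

Full-scale span = 2.56 V; LSB = 2.56/2^11 = 1.250 mV.
Input sits at 1005.600 steps above V_low.
Floor → code 1005.
In binary (0b-prefixed): 0b1111101101.

code 0b1111101101 (decimal 1005)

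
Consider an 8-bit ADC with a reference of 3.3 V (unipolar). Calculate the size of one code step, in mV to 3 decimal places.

Full-scale span = 3.3 V.
LSB = 3.3 / 2^8 = 3.3 / 256 = 0.0128906 V = 12.891 mV.

12.891 mV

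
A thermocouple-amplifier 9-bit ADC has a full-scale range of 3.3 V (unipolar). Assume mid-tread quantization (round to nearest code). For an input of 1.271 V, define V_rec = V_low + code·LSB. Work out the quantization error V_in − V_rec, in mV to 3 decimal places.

1.273 mV

Step size: 3.3 V ÷ 2^9 = 6.445 mV.
(V_in − V_low)/LSB = (1.271 − 0)/0.00644531 = 197.1976 → code 197 (round).
V_rec = 0 + 197·0.00644531 = 1.2697266 V.
Difference: 0.00127344 V → 1.273 mV.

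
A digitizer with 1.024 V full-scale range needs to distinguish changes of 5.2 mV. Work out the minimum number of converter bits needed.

8 bits

Number of steps required ≥ 1.024 V / 5.2 mV = 196.92.
Need 2^N ≥ 196.92; 2^7 = 128, 2^8 = 256.
Minimum N = 8.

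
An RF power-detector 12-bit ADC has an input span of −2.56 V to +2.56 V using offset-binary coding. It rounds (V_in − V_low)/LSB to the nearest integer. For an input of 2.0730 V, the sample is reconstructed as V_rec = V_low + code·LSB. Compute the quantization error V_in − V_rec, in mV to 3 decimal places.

One LSB is 5.12 V / 4096 = 1.250 mV.
(2.0730 − (−2.56))/0.00125 = 3706.4000; round gives code 3706.
Reconstructed: 2.0725 V.
Difference: 0.0005 V → 0.500 mV.

0.500 mV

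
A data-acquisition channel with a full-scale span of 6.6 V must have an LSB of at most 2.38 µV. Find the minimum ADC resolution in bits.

Number of steps required ≥ 6.6 V / 2.38 µV = 2773109.24.
Need 2^N ≥ 2773109.24; 2^21 = 2097152, 2^22 = 4194304.
Minimum N = 22.

22 bits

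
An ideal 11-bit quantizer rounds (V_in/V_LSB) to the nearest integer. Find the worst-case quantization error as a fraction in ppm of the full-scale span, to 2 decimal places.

244.14 ppm

Rounding → worst-case error = ½ LSB = V_FS/2^12, so 1e+06/4096 = 244.141 ppm of full scale.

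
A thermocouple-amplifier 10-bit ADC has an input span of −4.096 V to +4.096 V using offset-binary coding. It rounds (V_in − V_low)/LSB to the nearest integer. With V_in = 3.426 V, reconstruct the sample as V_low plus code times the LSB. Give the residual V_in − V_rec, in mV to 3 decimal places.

2.000 mV

Step size: 8.192 V ÷ 2^10 = 8.000 mV.
(3.426 − (−4.096))/0.008 = 940.2500; round gives code 940.
V_rec = (−4.096) + 940·0.008 = 3.424 V.
Difference: 0.002 V → 2.000 mV.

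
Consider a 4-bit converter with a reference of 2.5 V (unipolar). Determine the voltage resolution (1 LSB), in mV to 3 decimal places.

156.250 mV

Full-scale span = 2.5 V.
LSB = 2.5 / 2^4 = 2.5 / 16 = 0.15625 V = 156.250 mV.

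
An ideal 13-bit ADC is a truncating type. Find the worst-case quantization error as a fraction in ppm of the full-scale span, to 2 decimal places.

Truncating → worst-case error = 1 LSB = V_FS/2^13, so 1e+06/8192 = 122.07 ppm of full scale.

122.07 ppm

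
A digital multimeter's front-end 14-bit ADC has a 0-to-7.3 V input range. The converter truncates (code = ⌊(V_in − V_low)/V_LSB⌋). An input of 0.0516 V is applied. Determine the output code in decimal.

code 115

With 16384 levels over 7.3 V, one step is 445.56 µV.
Input sits at 115.810 steps above V_low.
So the output code is 115.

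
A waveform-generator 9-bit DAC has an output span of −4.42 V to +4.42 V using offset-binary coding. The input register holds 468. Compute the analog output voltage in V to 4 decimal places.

3.6603 V

LSB = 8.84 V / 2^9 = 17.266 mV.
V_out = (−4.42) + 468 × 0.0172656 V = 3.66031 V.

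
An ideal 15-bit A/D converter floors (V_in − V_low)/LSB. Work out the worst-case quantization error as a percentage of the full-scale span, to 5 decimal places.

Truncating → worst-case error = 1 LSB = V_FS/2^15, so 100/32768 = 0.00305176 % of full scale.

0.00305 %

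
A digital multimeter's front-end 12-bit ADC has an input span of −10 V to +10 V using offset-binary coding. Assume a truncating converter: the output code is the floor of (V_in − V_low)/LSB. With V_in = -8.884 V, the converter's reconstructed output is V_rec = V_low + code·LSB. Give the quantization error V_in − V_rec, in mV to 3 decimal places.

2.719 mV

One LSB is 20 V / 4096 = 4.883 mV.
(-8.884 − (−10))/0.00488281 = 228.5568; ⌊·⌋ gives code 228.
Reconstructed: -8.8867188 V.
V_in − V_rec = 0.00271875 V = 2.719 mV.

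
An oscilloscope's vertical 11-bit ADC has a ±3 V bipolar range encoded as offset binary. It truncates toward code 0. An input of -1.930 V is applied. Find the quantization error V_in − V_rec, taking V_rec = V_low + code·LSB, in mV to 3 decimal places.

0.664 mV

LSB = 6/2^11 = 2.930 mV.
(V_in − V_low)/LSB = (-1.930 − (−3))/0.00292969 = 365.2267 → code 365 (floor).
Code 365 maps back to (−3) + 365×0.00292969 V = -1.9306641 V.
V_in − V_rec = 0.000664063 V = 0.664 mV.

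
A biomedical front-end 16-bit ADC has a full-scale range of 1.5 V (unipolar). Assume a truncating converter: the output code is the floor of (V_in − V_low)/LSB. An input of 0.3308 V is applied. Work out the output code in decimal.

code 14452

Full-scale span = 1.5 V; LSB = 1.5/2^16 = 22.89 µV.
Input sits at 14452.873 steps above V_low.
So the output code is 14452.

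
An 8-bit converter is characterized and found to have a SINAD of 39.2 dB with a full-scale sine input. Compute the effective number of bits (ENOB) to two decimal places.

ENOB = (SINAD − 1.76) / 6.02 = (39.2 − 1.76)/6.02 = 6.219.

6.22 bits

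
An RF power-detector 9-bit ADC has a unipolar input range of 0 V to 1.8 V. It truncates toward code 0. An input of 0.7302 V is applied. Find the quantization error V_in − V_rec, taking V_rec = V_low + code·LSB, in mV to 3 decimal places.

2.466 mV

One LSB is 1.8 V / 512 = 3.516 mV.
(0.7302 − 0)/0.00351563 = 207.7013; ⌊·⌋ gives code 207.
V_rec = 0 + 207·0.00351563 = 0.72773438 V.
Error = 0.7302 − 0.72773438 = 0.00246562 V = 2.466 mV.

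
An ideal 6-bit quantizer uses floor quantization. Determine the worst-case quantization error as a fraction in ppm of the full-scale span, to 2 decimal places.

15625.00 ppm

Truncating → worst-case error = 1 LSB = V_FS/2^6, so 1e+06/64 = 15625 ppm of full scale.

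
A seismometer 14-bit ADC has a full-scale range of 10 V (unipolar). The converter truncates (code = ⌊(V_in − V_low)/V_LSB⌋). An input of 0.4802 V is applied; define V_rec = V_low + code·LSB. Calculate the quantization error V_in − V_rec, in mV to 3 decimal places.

One LSB is 10 V / 16384 = 0.610 mV.
(0.4802 − 0)/0.000610352 = 786.7597; ⌊·⌋ gives code 786.
Code 786 maps back to 0 + 786×0.000610352 V = 0.47973633 V.
Difference: 0.000463672 V → 0.464 mV.

0.464 mV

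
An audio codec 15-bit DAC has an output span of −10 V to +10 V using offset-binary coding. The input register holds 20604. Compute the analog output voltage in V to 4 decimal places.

LSB = 20 V / 2^15 = 0.610 mV.
V_out = (−10) + 20604 × 0.000610352 V = 2.57568 V.

2.5757 V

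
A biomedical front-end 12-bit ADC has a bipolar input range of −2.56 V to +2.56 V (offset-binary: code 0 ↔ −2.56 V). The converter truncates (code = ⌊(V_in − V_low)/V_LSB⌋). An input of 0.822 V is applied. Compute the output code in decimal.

code 2705

Full-scale span = 5.12 V; LSB = 5.12/2^12 = 1.250 mV.
(0.822 − (−2.56)) / 0.00125 = 2705.600 LSBs.
So the output code is 2705.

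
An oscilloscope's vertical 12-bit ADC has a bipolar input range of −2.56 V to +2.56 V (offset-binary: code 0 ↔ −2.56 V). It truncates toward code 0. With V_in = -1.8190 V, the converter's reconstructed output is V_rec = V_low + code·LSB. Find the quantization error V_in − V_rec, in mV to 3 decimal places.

LSB = 5.12/2^12 = 1.250 mV.
Scaled input = 592.8000 LSBs, so code = 592.
Code 592 maps back to (−2.56) + 592×0.00125 V = -1.82 V.
Difference: 0.001 V → 1.000 mV.

1.000 mV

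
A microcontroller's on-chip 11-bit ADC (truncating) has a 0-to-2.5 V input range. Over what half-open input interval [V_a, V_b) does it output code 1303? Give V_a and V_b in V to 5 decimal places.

[1.59058 V, 1.59180 V)

LSB = 2.5/2^11 = 1.221 mV.
V_a = V_low + 1303·LSB = 1.59058 V; V_b = V_low + 1304·LSB = 1.5918 V.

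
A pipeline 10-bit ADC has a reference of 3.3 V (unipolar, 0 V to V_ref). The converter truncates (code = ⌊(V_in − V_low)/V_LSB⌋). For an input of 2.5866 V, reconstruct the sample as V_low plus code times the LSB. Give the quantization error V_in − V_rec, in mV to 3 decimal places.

2.030 mV

LSB = 3.3/2^10 = 3.223 mV.
(V_in − V_low)/LSB = (2.5866 − 0)/0.00322266 = 802.6298 → code 802 (floor).
Reconstructed: 2.5845703 V.
Difference: 0.00202969 V → 2.030 mV.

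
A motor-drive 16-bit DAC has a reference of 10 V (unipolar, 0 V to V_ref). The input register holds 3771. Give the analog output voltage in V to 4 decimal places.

0.5754 V

LSB = 10 V / 2^16 = 152.59 µV.
V_out = 0 + 3771 × 0.000152588 V = 0.575409 V.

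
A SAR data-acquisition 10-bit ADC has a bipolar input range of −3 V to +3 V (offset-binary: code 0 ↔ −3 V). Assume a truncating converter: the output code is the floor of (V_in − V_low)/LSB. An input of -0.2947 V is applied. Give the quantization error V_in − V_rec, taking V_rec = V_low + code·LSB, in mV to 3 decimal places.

4.128 mV

Step size: 6 V ÷ 2^10 = 5.859 mV.
(-0.2947 − (−3))/0.00585938 = 461.7045; ⌊·⌋ gives code 461.
Code 461 maps back to (−3) + 461×0.00585938 V = -0.29882812 V.
V_in − V_rec = 0.00412812 V = 4.128 mV.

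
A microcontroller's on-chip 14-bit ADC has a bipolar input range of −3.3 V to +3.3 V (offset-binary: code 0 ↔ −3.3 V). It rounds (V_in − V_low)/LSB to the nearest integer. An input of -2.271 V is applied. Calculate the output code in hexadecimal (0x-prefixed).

With 16384 levels over 6.6 V, one step is 402.83 µV.
(-2.271 − (−3.3)) / 0.000402832 = 2554.415 LSBs.
Round → code 2554.
In hexadecimal (0x-prefixed): 0x9FA.

code 0x9FA (decimal 2554)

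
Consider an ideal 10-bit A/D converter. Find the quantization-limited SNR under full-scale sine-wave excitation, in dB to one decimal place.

62.0 dB

SNR ≈ 6.02·N + 1.76 dB = 6.02·10 + 1.76 = 61.96 dB.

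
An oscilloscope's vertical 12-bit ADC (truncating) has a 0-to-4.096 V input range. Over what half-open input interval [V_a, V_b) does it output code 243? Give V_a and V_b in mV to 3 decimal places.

LSB = 4.096/2^12 = 1.000 mV.
V_a = V_low + 243·LSB = 0.243 V; V_b = V_low + 244·LSB = 0.244 V.

[243.000 mV, 244.000 mV)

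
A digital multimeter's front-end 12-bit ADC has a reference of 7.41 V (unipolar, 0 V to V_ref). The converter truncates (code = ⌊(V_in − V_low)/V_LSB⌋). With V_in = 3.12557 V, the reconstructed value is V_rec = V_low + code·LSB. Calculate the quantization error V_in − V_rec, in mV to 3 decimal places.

1.285 mV

One LSB is 7.41 V / 4096 = 1.809 mV.
Scaled input = 1727.7105 LSBs, so code = 1727.
Code 1727 maps back to 0 + 1727×0.00180908 V = 3.1242847 V.
Error = 3.12557 − 3.1242847 = 0.00128533 V = 1.285 mV.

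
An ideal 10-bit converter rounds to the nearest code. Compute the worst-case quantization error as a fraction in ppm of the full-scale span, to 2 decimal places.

Rounding → worst-case error = ½ LSB = V_FS/2^11, so 1e+06/2048 = 488.281 ppm of full scale.

488.28 ppm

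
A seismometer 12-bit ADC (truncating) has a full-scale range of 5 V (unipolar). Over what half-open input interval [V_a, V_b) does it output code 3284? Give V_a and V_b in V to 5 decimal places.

[4.00879 V, 4.01001 V)

LSB = 5/2^12 = 1.221 mV.
V_a = V_low + 3284·LSB = 4.00879 V; V_b = V_low + 3285·LSB = 4.01001 V.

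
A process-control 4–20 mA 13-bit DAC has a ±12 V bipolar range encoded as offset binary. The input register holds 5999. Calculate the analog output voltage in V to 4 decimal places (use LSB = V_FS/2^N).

5.5752 V

LSB = 24 V / 2^13 = 2.930 mV.
V_out = (−12) + 5999 × 0.00292969 V = 5.5752 V.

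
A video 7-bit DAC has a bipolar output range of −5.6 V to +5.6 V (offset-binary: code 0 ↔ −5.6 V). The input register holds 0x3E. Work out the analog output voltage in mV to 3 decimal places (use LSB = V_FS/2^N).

-175.000 mV

LSB = 11.2 V / 2^7 = 87.500 mV.
Code 0x3E = 62 decimal.
V_out = (−5.6) + 62 × 0.0875 V = -0.175 V.
= -175.000 mV.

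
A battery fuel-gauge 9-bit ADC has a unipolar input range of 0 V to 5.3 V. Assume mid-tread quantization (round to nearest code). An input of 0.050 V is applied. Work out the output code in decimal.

With 512 levels over 5.3 V, one step is 10.352 mV.
(0.050 − 0) / 0.0103516 = 4.830 LSBs.
So the output code is 5.

code 5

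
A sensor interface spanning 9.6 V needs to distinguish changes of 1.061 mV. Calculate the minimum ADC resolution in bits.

14 bits

Number of steps required ≥ 9.6 V / 1.061 mV = 9048.07.
Need 2^N ≥ 9048.07; 2^13 = 8192, 2^14 = 16384.
Minimum N = 14.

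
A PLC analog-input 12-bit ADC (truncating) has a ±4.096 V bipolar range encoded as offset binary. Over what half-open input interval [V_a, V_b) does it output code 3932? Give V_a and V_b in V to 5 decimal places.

LSB = 8.192/2^12 = 2.000 mV.
V_a = V_low + 3932·LSB = 3.768 V; V_b = V_low + 3933·LSB = 3.77 V.

[3.76800 V, 3.77000 V)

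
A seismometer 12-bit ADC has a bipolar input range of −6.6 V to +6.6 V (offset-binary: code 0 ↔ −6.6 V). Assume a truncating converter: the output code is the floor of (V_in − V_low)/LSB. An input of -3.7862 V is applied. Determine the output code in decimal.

LSB = 13.2 V / 4096 = 3.223 mV.
(-3.7862 − (−6.6)) / 0.00322266 = 873.131 LSBs.
⌊·⌋(873.131) = 873.

code 873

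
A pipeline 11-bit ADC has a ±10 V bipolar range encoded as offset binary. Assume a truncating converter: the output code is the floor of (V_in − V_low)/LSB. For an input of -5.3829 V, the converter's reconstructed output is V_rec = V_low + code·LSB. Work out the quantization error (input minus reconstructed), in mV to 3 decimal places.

One LSB is 20 V / 2048 = 9.766 mV.
(V_in − V_low)/LSB = (-5.3829 − (−10))/0.00976562 = 472.7910 → code 472 (floor).
Code 472 maps back to (−10) + 472×0.00976562 V = -5.390625 V.
V_in − V_rec = 0.007725 V = 7.725 mV.

7.725 mV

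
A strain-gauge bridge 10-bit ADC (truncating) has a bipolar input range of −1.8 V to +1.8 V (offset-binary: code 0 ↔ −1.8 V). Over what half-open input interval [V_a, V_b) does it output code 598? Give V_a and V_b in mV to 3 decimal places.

LSB = 3.6/2^10 = 3.516 mV.
V_a = V_low + 598·LSB = 0.302344 V; V_b = V_low + 599·LSB = 0.305859 V.

[302.344 mV, 305.859 mV)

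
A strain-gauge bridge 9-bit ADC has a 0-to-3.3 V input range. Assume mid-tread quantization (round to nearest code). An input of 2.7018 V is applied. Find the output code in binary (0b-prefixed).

With 512 levels over 3.3 V, one step is 6.445 mV.
Input sits at 419.188 steps above V_low.
So the output code is 419.
In binary (0b-prefixed): 0b110100011.

code 0b110100011 (decimal 419)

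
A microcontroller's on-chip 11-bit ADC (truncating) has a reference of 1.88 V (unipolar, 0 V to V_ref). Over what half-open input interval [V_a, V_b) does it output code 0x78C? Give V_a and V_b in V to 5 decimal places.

LSB = 1.88/2^11 = 0.918 mV.
Code 0x78C = 1932 decimal.
V_a = V_low + 1932·LSB = 1.77352 V; V_b = V_low + 1933·LSB = 1.77443 V.

[1.77352 V, 1.77443 V)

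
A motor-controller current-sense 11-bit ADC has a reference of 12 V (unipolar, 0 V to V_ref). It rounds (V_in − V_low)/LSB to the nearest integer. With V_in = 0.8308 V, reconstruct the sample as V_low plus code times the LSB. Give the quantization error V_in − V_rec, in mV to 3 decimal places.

Step size: 12 V ÷ 2^11 = 5.859 mV.
Scaled input = 141.7899 LSBs, so code = 142.
Code 142 maps back to 0 + 142×0.00585938 V = 0.83203125 V.
V_in − V_rec = -0.00123125 V = -1.231 mV.

-1.231 mV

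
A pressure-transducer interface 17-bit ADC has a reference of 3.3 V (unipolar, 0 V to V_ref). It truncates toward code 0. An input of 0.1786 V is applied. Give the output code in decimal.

With 131072 levels over 3.3 V, one step is 25.18 µV.
Input sits at 7093.776 steps above V_low.
Floor → code 7093.

code 7093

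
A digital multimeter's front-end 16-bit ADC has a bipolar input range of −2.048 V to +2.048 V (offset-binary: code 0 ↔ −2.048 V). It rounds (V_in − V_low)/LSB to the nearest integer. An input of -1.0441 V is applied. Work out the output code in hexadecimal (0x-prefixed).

code 0x3EBE (decimal 16062)

With 65536 levels over 4.096 V, one step is 62.50 µV.
(-1.0441 − (−2.048)) / 6.25e-05 = 16062.400 LSBs.
round(16062.400) = 16062.
In hexadecimal (0x-prefixed): 0x3EBE.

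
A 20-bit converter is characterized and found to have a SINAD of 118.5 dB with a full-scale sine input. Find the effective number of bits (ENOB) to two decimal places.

19.39 bits

ENOB = (SINAD − 1.76) / 6.02 = (118.5 − 1.76)/6.02 = 19.392.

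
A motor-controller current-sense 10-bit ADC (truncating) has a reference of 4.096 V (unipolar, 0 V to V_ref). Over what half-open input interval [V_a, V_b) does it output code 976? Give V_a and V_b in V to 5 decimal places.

LSB = 4.096/2^10 = 4.000 mV.
V_a = V_low + 976·LSB = 3.904 V; V_b = V_low + 977·LSB = 3.908 V.

[3.90400 V, 3.90800 V)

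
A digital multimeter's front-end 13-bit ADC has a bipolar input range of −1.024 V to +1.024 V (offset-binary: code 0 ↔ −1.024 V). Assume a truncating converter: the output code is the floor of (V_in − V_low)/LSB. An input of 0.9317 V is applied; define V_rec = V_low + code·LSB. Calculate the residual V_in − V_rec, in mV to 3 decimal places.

0.200 mV

LSB = 2.048/2^13 = 250.00 µV.
Scaled input = 7822.8000 LSBs, so code = 7822.
Code 7822 maps back to (−1.024) + 7822×0.00025 V = 0.9315 V.
Difference: 0.0002 V → 0.200 mV.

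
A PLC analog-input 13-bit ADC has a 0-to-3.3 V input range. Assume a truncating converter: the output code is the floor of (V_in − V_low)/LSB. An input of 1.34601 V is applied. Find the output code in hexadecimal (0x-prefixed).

Full-scale span = 3.3 V; LSB = 3.3/2^13 = 402.83 µV.
(1.34601 − 0) / 0.000402832 = 3341.368 LSBs.
So the output code is 3341.
In hexadecimal (0x-prefixed): 0xD0D.

code 0xD0D (decimal 3341)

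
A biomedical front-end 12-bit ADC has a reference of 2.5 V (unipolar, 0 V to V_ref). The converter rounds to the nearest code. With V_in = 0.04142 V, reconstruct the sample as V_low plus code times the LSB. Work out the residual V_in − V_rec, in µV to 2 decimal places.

LSB = 2.5/2^12 = 0.610 mV.
Scaled input = 67.8625 LSBs, so code = 68.
Code 68 maps back to 0 + 68×0.000610352 V = 0.041503906 V.
V_in − V_rec = -8.39062e-05 V = -83.91 µV.

-83.91 µV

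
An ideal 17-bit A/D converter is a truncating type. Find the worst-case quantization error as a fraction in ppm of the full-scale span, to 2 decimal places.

Truncating → worst-case error = 1 LSB = V_FS/2^17, so 1e+06/131072 = 7.62939 ppm of full scale.

7.63 ppm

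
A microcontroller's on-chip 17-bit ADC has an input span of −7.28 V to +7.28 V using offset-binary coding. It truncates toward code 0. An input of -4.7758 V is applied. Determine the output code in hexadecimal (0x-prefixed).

LSB = 14.56 V / 131072 = 111.08 µV.
(V_in − V_low)/LSB = (-4.7758 − (−7.28)) / 0.000111084 = 22543.304.
So the output code is 22543.
In hexadecimal (0x-prefixed): 0x580F.

code 0x580F (decimal 22543)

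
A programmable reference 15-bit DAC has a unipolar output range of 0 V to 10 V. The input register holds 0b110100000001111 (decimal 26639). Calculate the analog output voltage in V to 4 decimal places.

8.1296 V

LSB = 10 V / 2^15 = 305.18 µV.
Code 0b110100000001111 = 26639 decimal.
V_out = 0 + 26639 × 0.000305176 V = 8.12958 V.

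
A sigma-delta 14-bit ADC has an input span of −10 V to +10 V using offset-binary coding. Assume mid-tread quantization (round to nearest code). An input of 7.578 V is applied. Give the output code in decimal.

code 14400

With 16384 levels over 20 V, one step is 1.221 mV.
Input sits at 14399.898 steps above V_low.
Round → code 14400.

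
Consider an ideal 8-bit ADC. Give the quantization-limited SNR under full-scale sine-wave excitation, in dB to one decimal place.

SNR ≈ 6.02·N + 1.76 dB = 6.02·8 + 1.76 = 49.92 dB.

49.9 dB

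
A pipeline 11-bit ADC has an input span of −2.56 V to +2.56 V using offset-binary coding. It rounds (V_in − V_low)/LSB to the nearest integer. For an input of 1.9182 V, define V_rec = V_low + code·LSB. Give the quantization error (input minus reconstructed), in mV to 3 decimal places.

0.700 mV

LSB = 5.12/2^11 = 2.500 mV.
Scaled input = 1791.2800 LSBs, so code = 1791.
Code 1791 maps back to (−2.56) + 1791×0.0025 V = 1.9175 V.
Error = 1.9182 − 1.9175 = 0.0007 V = 0.700 mV.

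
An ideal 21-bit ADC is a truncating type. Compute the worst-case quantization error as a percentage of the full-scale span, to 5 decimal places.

Truncating → worst-case error = 1 LSB = V_FS/2^21, so 100/2097152 = 4.76837e-05 % of full scale.

0.00005 %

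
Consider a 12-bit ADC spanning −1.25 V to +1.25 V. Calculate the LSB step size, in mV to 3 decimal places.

Full-scale span = 2.5 V.
LSB = 2.5 / 2^12 = 2.5 / 4096 = 0.000610352 V = 0.610 mV.

0.610 mV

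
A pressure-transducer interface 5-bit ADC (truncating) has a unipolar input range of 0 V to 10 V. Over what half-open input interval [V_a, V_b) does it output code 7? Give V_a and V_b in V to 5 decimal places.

LSB = 10/2^5 = 312.500 mV.
V_a = V_low + 7·LSB = 2.1875 V; V_b = V_low + 8·LSB = 2.5 V.

[2.18750 V, 2.50000 V)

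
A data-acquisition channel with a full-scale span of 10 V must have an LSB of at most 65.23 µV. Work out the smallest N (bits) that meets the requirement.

Number of steps required ≥ 10 V / 65.23 µV = 153303.69.
Need 2^N ≥ 153303.69; 2^17 = 131072, 2^18 = 262144.
Minimum N = 18.

18 bits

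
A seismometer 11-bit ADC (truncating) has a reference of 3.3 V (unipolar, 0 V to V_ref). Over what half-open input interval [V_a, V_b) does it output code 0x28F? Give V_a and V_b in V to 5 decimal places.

[1.05542 V, 1.05703 V)

LSB = 3.3/2^11 = 1.611 mV.
Code 0x28F = 655 decimal.
V_a = V_low + 655·LSB = 1.05542 V; V_b = V_low + 656·LSB = 1.05703 V.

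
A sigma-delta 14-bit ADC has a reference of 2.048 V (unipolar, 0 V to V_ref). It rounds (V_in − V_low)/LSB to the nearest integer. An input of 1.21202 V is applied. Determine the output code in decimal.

code 9696

With 16384 levels over 2.048 V, one step is 125.00 µV.
Input sits at 9696.160 steps above V_low.
So the output code is 9696.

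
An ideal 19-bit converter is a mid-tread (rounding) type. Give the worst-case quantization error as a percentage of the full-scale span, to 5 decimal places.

Rounding → worst-case error = ½ LSB = V_FS/2^20, so 100/1048576 = 9.53674e-05 % of full scale.

0.00010 %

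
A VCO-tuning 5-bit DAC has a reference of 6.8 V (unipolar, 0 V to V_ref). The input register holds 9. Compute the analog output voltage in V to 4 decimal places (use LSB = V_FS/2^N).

LSB = 6.8 V / 2^5 = 212.500 mV.
V_out = 0 + 9 × 0.2125 V = 1.9125 V.

1.9125 V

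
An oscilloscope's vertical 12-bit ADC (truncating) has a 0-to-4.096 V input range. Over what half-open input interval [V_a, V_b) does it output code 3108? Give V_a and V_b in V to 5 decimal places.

LSB = 4.096/2^12 = 1.000 mV.
V_a = V_low + 3108·LSB = 3.108 V; V_b = V_low + 3109·LSB = 3.109 V.

[3.10800 V, 3.10900 V)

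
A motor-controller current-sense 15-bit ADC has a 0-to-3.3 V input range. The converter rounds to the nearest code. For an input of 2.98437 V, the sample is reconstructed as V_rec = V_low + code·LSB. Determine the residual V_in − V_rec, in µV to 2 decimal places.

LSB = 3.3/2^15 = 100.71 µV.
(V_in − V_low)/LSB = (2.98437 − 0)/0.000100708 = 29633.8897 → code 29634 (round).
V_rec = 0 + 29634·0.000100708 = 2.9843811 V.
Error = 2.98437 − 2.9843811 = -1.11035e-05 V = -11.10 µV.

-11.10 µV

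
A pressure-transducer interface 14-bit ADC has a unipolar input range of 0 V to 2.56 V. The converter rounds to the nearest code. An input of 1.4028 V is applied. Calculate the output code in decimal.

Full-scale span = 2.56 V; LSB = 2.56/2^14 = 156.25 µV.
Input sits at 8977.920 steps above V_low.
round(8977.920) = 8978.

code 8978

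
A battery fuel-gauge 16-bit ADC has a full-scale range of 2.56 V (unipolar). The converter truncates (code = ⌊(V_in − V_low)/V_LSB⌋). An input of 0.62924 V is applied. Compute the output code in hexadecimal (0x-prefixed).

Full-scale span = 2.56 V; LSB = 2.56/2^16 = 39.06 µV.
(0.62924 − 0) / 3.90625e-05 = 16108.544 LSBs.
Floor → code 16108.
In hexadecimal (0x-prefixed): 0x3EEC.

code 0x3EEC (decimal 16108)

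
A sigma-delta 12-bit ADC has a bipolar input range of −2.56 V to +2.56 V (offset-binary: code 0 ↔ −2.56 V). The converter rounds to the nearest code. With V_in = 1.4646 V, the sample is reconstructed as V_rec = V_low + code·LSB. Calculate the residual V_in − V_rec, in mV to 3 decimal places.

One LSB is 5.12 V / 4096 = 1.250 mV.
Scaled input = 3219.6800 LSBs, so code = 3220.
Code 3220 maps back to (−2.56) + 3220×0.00125 V = 1.465 V.
Error = 1.4646 − 1.465 = -0.0004 V = -0.400 mV.

-0.400 mV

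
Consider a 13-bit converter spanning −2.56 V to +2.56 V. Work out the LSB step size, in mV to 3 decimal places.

Full-scale span = 5.12 V.
LSB = 5.12 / 2^13 = 5.12 / 8192 = 0.000625 V = 0.625 mV.

0.625 mV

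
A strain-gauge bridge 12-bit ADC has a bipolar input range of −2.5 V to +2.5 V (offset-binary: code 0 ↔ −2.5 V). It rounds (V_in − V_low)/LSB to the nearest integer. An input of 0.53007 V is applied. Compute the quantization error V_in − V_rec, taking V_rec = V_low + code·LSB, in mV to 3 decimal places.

One LSB is 5 V / 4096 = 1.221 mV.
Scaled input = 2482.2333 LSBs, so code = 2482.
Code 2482 maps back to (−2.5) + 2482×0.0012207 V = 0.52978516 V.
V_in − V_rec = 0.000284844 V = 0.285 mV.

0.285 mV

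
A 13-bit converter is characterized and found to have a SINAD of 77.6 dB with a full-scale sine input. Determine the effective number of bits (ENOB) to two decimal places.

ENOB = (SINAD − 1.76) / 6.02 = (77.6 − 1.76)/6.02 = 12.598.

12.60 bits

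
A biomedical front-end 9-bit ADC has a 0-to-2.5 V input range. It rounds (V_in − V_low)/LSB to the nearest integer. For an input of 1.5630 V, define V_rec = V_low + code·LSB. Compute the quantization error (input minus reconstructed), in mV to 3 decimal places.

0.500 mV

LSB = 2.5/2^9 = 4.883 mV.
(1.5630 − 0)/0.00488281 = 320.1024; round gives code 320.
Code 320 maps back to 0 + 320×0.00488281 V = 1.5625 V.
Difference: 0.0005 V → 0.500 mV.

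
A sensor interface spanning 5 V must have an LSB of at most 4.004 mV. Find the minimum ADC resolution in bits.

Number of steps required ≥ 5 V / 4.004 mV = 1248.75.
Need 2^N ≥ 1248.75; 2^10 = 1024, 2^11 = 2048.
Minimum N = 11.

11 bits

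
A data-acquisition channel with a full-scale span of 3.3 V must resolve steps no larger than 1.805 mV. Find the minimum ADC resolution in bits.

11 bits

Number of steps required ≥ 3.3 V / 1.805 mV = 1828.25.
Need 2^N ≥ 1828.25; 2^10 = 1024, 2^11 = 2048.
Minimum N = 11.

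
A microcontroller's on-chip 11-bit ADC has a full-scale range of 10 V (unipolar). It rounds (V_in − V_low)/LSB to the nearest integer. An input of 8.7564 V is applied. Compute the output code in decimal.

code 1793

LSB = 10 V / 2048 = 4.883 mV.
(V_in − V_low)/LSB = (8.7564 − 0) / 0.00488281 = 1793.311.
So the output code is 1793.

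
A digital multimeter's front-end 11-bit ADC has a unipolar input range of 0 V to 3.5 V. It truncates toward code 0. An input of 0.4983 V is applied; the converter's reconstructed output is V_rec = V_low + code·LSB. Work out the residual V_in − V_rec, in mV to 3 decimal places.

Step size: 3.5 V ÷ 2^11 = 1.709 mV.
Scaled input = 291.5767 LSBs, so code = 291.
Code 291 maps back to 0 + 291×0.00170898 V = 0.49731445 V.
V_in − V_rec = 0.000985547 V = 0.986 mV.

0.986 mV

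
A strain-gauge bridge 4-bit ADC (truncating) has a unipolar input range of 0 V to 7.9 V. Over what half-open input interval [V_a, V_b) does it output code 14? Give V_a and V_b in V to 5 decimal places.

[6.91250 V, 7.40625 V)

LSB = 7.9/2^4 = 493.750 mV.
V_a = V_low + 14·LSB = 6.9125 V; V_b = V_low + 15·LSB = 7.40625 V.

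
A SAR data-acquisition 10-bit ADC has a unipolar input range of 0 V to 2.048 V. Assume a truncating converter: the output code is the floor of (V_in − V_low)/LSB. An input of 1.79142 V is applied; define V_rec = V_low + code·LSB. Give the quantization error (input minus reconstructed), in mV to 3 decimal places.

One LSB is 2.048 V / 1024 = 2.000 mV.
(V_in − V_low)/LSB = (1.79142 − 0)/0.002 = 895.7100 → code 895 (floor).
V_rec = 0 + 895·0.002 = 1.79 V.
Error = 1.79142 − 1.79 = 0.00142 V = 1.420 mV.

1.420 mV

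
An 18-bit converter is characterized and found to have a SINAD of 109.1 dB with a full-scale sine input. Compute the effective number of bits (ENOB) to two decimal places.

ENOB = (SINAD − 1.76) / 6.02 = (109.1 − 1.76)/6.02 = 17.831.

17.83 bits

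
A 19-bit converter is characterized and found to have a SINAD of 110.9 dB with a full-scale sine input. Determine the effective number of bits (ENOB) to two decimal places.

18.13 bits

ENOB = (SINAD − 1.76) / 6.02 = (110.9 − 1.76)/6.02 = 18.130.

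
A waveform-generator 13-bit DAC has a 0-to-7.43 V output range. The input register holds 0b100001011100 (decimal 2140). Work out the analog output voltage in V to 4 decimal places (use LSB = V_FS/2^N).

LSB = 7.43 V / 2^13 = 0.907 mV.
Code 0b100001011100 = 2140 decimal.
V_out = 0 + 2140 × 0.000906982 V = 1.94094 V.

1.9409 V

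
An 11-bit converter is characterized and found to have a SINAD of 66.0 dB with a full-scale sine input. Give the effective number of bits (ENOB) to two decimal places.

ENOB = (SINAD − 1.76) / 6.02 = (66.0 − 1.76)/6.02 = 10.671.

10.67 bits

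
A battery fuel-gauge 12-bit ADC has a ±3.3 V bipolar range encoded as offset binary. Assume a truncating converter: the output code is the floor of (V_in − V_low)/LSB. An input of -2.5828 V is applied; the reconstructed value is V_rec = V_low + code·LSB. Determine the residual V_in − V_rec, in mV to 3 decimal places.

0.159 mV

LSB = 6.6/2^12 = 1.611 mV.
Scaled input = 445.0987 LSBs, so code = 445.
Reconstructed: -2.582959 V.
Error = -2.5828 − (−2.582959) = 0.000158984 V = 0.159 mV.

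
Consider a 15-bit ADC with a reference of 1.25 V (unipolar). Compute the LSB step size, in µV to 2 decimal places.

Full-scale span = 1.25 V.
LSB = 1.25 / 2^15 = 1.25 / 32768 = 3.8147e-05 V = 38.15 µV.

38.15 µV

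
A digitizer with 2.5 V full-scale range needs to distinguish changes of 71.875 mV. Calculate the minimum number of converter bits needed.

6 bits

Number of steps required ≥ 2.5 V / 71.875 mV = 34.78.
Need 2^N ≥ 34.78; 2^5 = 32, 2^6 = 64.
Minimum N = 6.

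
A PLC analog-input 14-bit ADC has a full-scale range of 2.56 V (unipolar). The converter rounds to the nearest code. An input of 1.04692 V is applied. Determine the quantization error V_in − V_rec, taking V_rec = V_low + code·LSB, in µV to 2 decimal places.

LSB = 2.56/2^14 = 156.25 µV.
Scaled input = 6700.2880 LSBs, so code = 6700.
V_rec = 0 + 6700·0.00015625 = 1.046875 V.
V_in − V_rec = 4.5e-05 V = 45.00 µV.

45.00 µV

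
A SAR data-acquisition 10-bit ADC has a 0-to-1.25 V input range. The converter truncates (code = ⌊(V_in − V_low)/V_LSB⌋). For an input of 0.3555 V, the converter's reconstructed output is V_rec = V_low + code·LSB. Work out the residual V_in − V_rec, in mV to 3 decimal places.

0.275 mV

Step size: 1.25 V ÷ 2^10 = 1.221 mV.
(V_in − V_low)/LSB = (0.3555 − 0)/0.0012207 = 291.2256 → code 291 (floor).
V_rec = 0 + 291·0.0012207 = 0.35522461 V.
Difference: 0.000275391 V → 0.275 mV.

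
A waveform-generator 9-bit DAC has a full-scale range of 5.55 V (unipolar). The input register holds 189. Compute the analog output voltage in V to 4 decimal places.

LSB = 5.55 V / 2^9 = 10.840 mV.
V_out = 0 + 189 × 0.0108398 V = 2.04873 V.

2.0487 V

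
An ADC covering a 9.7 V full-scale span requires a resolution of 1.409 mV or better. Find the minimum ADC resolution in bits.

Number of steps required ≥ 9.7 V / 1.409 mV = 6884.32.
Need 2^N ≥ 6884.32; 2^12 = 4096, 2^13 = 8192.
Minimum N = 13.

13 bits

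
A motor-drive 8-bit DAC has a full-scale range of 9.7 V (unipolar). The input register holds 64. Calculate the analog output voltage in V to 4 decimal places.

LSB = 9.7 V / 2^8 = 37.891 mV.
V_out = 0 + 64 × 0.0378906 V = 2.425 V.

2.4250 V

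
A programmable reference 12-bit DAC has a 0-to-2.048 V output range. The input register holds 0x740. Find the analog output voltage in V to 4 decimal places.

0.9280 V

LSB = 2.048 V / 2^12 = 0.500 mV.
Code 0x740 = 1856 decimal.
V_out = 0 + 1856 × 0.0005 V = 0.928 V.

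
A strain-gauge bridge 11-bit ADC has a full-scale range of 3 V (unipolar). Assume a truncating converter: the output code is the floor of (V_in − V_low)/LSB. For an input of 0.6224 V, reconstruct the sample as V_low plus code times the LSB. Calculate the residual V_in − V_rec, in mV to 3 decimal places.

1.306 mV

Step size: 3 V ÷ 2^11 = 1.465 mV.
(0.6224 − 0)/0.00146484 = 424.8917; ⌊·⌋ gives code 424.
Code 424 maps back to 0 + 424×0.00146484 V = 0.62109375 V.
Difference: 0.00130625 V → 1.306 mV.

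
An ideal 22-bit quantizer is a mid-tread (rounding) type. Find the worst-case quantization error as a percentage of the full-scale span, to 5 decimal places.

Rounding → worst-case error = ½ LSB = V_FS/2^23, so 100/8388608 = 1.19209e-05 % of full scale.

0.00001 %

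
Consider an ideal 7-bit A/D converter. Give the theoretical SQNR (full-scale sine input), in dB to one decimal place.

SNR ≈ 6.02·N + 1.76 dB = 6.02·7 + 1.76 = 43.90 dB.

43.9 dB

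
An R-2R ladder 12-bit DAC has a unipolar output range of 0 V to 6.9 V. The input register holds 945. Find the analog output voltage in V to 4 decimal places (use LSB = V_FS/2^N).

LSB = 6.9 V / 2^12 = 1.685 mV.
V_out = 0 + 945 × 0.00168457 V = 1.59192 V.

1.5919 V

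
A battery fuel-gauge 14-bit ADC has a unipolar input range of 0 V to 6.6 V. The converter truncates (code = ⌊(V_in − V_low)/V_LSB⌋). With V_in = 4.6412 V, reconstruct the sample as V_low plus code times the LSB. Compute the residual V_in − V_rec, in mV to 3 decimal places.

0.172 mV

One LSB is 6.6 V / 16384 = 402.83 µV.
(V_in − V_low)/LSB = (4.6412 − 0)/0.000402832 = 11521.4274 → code 11521 (floor).
V_rec = 0 + 11521·0.000402832 = 4.6410278 V.
V_in − V_rec = 0.000172168 V = 0.172 mV.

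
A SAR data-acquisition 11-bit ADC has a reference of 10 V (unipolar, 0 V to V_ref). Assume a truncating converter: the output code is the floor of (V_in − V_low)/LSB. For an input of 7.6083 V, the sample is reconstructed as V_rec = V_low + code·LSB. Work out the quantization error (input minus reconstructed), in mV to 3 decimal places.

0.878 mV

One LSB is 10 V / 2048 = 4.883 mV.
Scaled input = 1558.1798 LSBs, so code = 1558.
Code 1558 maps back to 0 + 1558×0.00488281 V = 7.6074219 V.
V_in − V_rec = 0.000878125 V = 0.878 mV.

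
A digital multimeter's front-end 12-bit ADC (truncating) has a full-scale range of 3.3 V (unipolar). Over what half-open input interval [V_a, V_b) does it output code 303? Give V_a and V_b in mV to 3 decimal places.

[244.116 mV, 244.922 mV)

LSB = 3.3/2^12 = 0.806 mV.
V_a = V_low + 303·LSB = 0.244116 V; V_b = V_low + 304·LSB = 0.244922 V.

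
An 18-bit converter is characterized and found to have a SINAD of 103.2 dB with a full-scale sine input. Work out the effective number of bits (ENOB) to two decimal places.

16.85 bits

ENOB = (SINAD − 1.76) / 6.02 = (103.2 − 1.76)/6.02 = 16.850.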